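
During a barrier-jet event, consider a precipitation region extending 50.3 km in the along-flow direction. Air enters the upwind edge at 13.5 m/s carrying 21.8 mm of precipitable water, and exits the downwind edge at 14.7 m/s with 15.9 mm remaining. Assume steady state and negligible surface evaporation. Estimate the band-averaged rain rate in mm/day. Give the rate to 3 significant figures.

R ≈ 104 mm/day

Column moisture flux per unit crosswind length is F = V × PW.
Inflow: F_in = 13.5 × 21.8 = 294.3 mm·m/s
Outflow: F_out = 14.7 × 15.9 = 233.73 mm·m/s
Steady-state rate R = (F_in − F_out)/L = (294.3 − 233.73) / 50300 m = 1.204e-03 mm/s.
R = 1.204e-03 × 3600 × 24 = 104 mm/day.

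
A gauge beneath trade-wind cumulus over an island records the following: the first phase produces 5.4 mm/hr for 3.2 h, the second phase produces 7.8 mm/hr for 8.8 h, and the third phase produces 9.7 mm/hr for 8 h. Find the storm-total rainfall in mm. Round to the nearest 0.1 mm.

total ≈ 163.5 mm

Total = Σ Rᵢ Δtᵢ = 5.4 × 3.2 + 7.8 × 8.8 + 9.7 × 8
      = 17.28 + 68.64 + 77.6 = 163.5 mm.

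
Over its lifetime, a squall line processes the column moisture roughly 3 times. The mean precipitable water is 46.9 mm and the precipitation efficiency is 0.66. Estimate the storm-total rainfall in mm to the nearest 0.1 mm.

Each cycle deposits ε × PW = 0.66 × 46.9 = 30.954 mm.
Over 3 cycles: 3 × 30.954 = 92.9 mm.

rainfall ≈ 92.9 mm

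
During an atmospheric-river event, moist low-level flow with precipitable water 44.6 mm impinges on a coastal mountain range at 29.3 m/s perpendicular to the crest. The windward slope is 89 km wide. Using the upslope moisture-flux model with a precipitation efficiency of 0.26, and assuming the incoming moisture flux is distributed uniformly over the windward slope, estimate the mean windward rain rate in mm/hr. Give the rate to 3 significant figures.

R ≈ 13.7 mm/hr

Incoming column moisture flux per unit ridge length: F = V × PW = 29.3 × 44.6 = 1306.78 mm·m/s.
Spread over the 89 km slope with efficiency ε = 0.26: R = ε·F/W = 0.26 × 1306.78 / 89000 m = 3.818e-03 mm/s.
R = 3.818e-03 × 3600 = 13.7 mm/hr.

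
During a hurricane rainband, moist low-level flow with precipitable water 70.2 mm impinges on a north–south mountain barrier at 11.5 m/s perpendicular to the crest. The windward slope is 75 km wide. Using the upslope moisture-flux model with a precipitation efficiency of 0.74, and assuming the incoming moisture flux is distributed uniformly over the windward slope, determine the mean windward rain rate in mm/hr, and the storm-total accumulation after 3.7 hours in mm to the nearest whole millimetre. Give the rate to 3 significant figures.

Incoming column moisture flux per unit ridge length: F = V × PW = 11.5 × 70.2 = 807.3 mm·m/s.
Spread over the 75 km slope with efficiency ε = 0.74: R = ε·F/W = 0.74 × 807.3 / 75000 m = 7.965e-03 mm/s.
R = 7.965e-03 × 3600 = 28.7 mm/hr.
Over 3.7 h: total = 28.7 × 3.7 = 106.19 ≈ 106 mm.

R ≈ 28.7 mm/hr; total ≈ 106 mm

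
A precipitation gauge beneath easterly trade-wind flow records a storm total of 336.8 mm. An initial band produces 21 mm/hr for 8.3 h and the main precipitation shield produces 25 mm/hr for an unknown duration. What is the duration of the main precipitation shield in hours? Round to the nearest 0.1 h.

Known phases: 21 × 8.3 = 174.3 mm.
Remaining depth = 336.8 − 174.3 = 162.5 mm.
Duration = 162.5 / 25 = 6.5 h.

duration ≈ 6.5 h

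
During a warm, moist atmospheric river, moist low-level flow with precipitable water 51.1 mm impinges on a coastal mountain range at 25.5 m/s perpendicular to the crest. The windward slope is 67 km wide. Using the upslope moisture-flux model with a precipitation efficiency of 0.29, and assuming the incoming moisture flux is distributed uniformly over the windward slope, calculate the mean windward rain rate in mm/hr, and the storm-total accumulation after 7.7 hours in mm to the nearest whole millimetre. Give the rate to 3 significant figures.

R ≈ 20.3 mm/hr; total ≈ 156 mm

Incoming column moisture flux per unit ridge length: F = V × PW = 25.5 × 51.1 = 1303.05 mm·m/s.
Spread over the 67 km slope with efficiency ε = 0.29: R = ε·F/W = 0.29 × 1303.05 / 67000 m = 5.640e-03 mm/s.
R = 5.640e-03 × 3600 = 20.3 mm/hr.
Over 7.7 h: total = 20.3 × 7.7 = 156.31 ≈ 156 mm.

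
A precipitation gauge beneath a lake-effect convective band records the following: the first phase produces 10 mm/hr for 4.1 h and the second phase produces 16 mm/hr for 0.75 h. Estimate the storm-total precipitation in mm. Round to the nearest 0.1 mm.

total ≈ 53.0 mm

Total = Σ Rᵢ Δtᵢ = 10 × 4.1 + 16 × 0.75
      = 41 + 12 = 53.0 mm.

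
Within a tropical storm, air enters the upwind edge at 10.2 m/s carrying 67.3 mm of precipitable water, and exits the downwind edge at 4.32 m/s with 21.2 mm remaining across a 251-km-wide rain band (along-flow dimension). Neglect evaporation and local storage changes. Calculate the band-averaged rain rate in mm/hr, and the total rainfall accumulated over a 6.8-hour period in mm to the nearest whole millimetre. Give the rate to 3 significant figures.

R ≈ 8.53 mm/hr; total ≈ 58 mm

Column moisture flux per unit crosswind length is F = V × PW.
Inflow: F_in = 10.2 × 67.3 = 686.46 mm·m/s
Outflow: F_out = 4.32 × 21.2 = 91.584 mm·m/s
Steady-state rate R = (F_in − F_out)/L = (686.46 − 91.584) / 251000 m = 2.370e-03 mm/s.
R = 2.370e-03 × 3600 = 8.53 mm/hr.
Over 6.8 h: total = 8.53 × 6.8 = 58.004 ≈ 58 mm.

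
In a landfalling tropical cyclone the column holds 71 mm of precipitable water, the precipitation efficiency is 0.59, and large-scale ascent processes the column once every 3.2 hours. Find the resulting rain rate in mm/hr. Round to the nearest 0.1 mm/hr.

R ≈ 13.1 mm/hr

Each overturning extracts ε × PW = 0.59 × 71 = 41.89 mm.
Rate = ε·PW / τ = 41.89 / 3.2 h = 13.1 mm/hr.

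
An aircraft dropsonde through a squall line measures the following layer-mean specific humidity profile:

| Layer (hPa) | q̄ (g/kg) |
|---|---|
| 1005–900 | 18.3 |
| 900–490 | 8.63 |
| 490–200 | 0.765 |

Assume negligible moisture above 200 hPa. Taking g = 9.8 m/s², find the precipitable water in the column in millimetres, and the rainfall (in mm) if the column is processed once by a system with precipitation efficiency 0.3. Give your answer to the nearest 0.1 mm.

PW ≈ 58.0 mm; rainfall ≈ 17.4 mm

Precipitable water is the column-integrated vapour mass per unit area: PW = (1/g) Σ q̄ Δp, with q in kg/kg and Δp in Pa (1 kg/m² of water = 1 mm).
Layer 1005–900 hPa: Δp = 105 hPa = 10500 Pa, q̄ = 0.0183 kg/kg → 0.0183 × 10500 / 9.8 = 19.61 mm
Layer 900–490 hPa: Δp = 410 hPa = 41000 Pa, q̄ = 0.00863 kg/kg → 0.00863 × 41000 / 9.8 = 36.11 mm
Layer 490–200 hPa: Δp = 290 hPa = 29000 Pa, q̄ = 0.000765 kg/kg → 0.000765 × 29000 / 9.8 = 2.26 mm
PW = 19.61 + 36.11 + 2.26 = 57.98 ≈ 58.0 mm.
Rainfall = ε × PW = 0.3 × 58.0 = 17.4 mm.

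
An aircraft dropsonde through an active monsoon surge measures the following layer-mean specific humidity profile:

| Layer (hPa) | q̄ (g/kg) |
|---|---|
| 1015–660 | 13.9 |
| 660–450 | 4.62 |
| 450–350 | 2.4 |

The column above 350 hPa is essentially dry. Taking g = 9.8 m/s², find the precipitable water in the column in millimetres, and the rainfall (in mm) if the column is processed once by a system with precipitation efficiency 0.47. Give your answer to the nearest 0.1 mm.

Precipitable water is the column-integrated vapour mass per unit area: PW = (1/g) Σ q̄ Δp, with q in kg/kg and Δp in Pa (1 kg/m² of water = 1 mm).
Layer 1015–660 hPa: Δp = 355 hPa = 35500 Pa, q̄ = 0.0139 kg/kg → 0.0139 × 35500 / 9.8 = 50.35 mm
Layer 660–450 hPa: Δp = 210 hPa = 21000 Pa, q̄ = 0.00462 kg/kg → 0.00462 × 21000 / 9.8 = 9.90 mm
Layer 450–350 hPa: Δp = 100 hPa = 10000 Pa, q̄ = 0.0024 kg/kg → 0.0024 × 10000 / 9.8 = 2.45 mm
PW = 50.35 + 9.90 + 2.45 = 62.70 ≈ 62.7 mm.
Rainfall = ε × PW = 0.47 × 62.7 = 29.5 mm.

PW ≈ 62.7 mm; rainfall ≈ 29.5 mm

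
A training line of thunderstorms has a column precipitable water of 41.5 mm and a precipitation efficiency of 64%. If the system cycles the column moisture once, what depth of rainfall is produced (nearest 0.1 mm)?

Rainfall = ε × PW = 0.64 × 41.5 = 26.6 mm.

rainfall ≈ 26.6 mm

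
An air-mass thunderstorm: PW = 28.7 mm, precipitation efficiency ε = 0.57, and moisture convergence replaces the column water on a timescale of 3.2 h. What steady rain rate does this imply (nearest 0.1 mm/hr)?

Each overturning extracts ε × PW = 0.57 × 28.7 = 16.359 mm.
Rate = ε·PW / τ = 16.359 / 3.2 h = 5.1 mm/hr.

R ≈ 5.1 mm/hr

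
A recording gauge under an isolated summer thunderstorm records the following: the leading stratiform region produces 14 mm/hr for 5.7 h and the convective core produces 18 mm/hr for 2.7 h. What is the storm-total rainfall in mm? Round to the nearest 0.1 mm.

total ≈ 128.4 mm

Total = Σ Rᵢ Δtᵢ = 14 × 5.7 + 18 × 2.7
      = 79.8 + 48.6 = 128.4 mm.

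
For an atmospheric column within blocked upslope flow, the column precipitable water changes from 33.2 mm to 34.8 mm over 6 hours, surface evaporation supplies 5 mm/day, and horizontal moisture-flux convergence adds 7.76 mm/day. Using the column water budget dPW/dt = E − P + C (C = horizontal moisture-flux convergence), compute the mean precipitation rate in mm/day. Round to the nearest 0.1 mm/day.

P ≈ 6.4 mm/day

dPW/dt = (34.8 − 33.2) mm / (6/24 day) = +6.400 mm/day.
P = E + C − dPW/dt = 5 + (7.76) − (+6.400) = 6.4 mm/day.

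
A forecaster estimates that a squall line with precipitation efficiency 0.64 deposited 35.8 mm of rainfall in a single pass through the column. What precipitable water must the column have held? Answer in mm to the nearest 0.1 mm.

PW = rainfall / ε = 35.8 / 0.64 = 55.9 mm.

PW ≈ 55.9 mm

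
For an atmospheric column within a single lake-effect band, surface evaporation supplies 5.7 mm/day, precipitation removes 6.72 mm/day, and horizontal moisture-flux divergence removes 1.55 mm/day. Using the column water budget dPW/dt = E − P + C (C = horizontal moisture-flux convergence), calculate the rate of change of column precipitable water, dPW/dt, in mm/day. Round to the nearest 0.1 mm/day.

dPW/dt = E − P + C = 5.7 − 6.72 + (-1.55) = -2.6 mm/day.

dPW/dt ≈ -2.6 mm/day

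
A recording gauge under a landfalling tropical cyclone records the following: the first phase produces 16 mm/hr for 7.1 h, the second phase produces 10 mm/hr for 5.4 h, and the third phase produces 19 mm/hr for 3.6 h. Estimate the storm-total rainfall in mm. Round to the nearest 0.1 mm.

Total = Σ Rᵢ Δtᵢ = 16 × 7.1 + 10 × 5.4 + 19 × 3.6
      = 113.6 + 54 + 68.4 = 236.0 mm.

total ≈ 236.0 mm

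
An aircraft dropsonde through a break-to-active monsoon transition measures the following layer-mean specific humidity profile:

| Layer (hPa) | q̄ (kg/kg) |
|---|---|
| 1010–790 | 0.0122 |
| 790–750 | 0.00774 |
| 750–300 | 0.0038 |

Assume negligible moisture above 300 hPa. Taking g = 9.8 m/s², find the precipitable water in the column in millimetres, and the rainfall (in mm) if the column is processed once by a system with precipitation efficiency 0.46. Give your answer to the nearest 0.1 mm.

Precipitable water is the column-integrated vapour mass per unit area: PW = (1/g) Σ q̄ Δp, with q in kg/kg and Δp in Pa (1 kg/m² of water = 1 mm).
Layer 1010–790 hPa: Δp = 220 hPa = 22000 Pa, q̄ = 0.0122 kg/kg → 0.0122 × 22000 / 9.8 = 27.39 mm
Layer 790–750 hPa: Δp = 40 hPa = 4000 Pa, q̄ = 0.00774 kg/kg → 0.00774 × 4000 / 9.8 = 3.16 mm
Layer 750–300 hPa: Δp = 450 hPa = 45000 Pa, q̄ = 0.0038 kg/kg → 0.0038 × 45000 / 9.8 = 17.45 mm
PW = 27.39 + 3.16 + 17.45 = 48.00 ≈ 48.0 mm.
Rainfall = ε × PW = 0.46 × 48.0 = 22.1 mm.

PW ≈ 48.0 mm; rainfall ≈ 22.1 mm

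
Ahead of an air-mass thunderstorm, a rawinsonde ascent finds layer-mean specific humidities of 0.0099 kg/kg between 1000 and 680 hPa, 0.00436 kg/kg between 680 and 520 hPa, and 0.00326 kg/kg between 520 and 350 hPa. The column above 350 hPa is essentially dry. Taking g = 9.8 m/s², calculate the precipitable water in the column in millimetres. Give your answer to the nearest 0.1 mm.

PW ≈ 45.1 mm

Precipitable water is the column-integrated vapour mass per unit area: PW = (1/g) Σ q̄ Δp, with q in kg/kg and Δp in Pa (1 kg/m² of water = 1 mm).
Layer 1000–680 hPa: Δp = 320 hPa = 32000 Pa, q̄ = 0.0099 kg/kg → 0.0099 × 32000 / 9.8 = 32.33 mm
Layer 680–520 hPa: Δp = 160 hPa = 16000 Pa, q̄ = 0.00436 kg/kg → 0.00436 × 16000 / 9.8 = 7.12 mm
Layer 520–350 hPa: Δp = 170 hPa = 17000 Pa, q̄ = 0.00326 kg/kg → 0.00326 × 17000 / 9.8 = 5.66 mm
PW = 32.33 + 7.12 + 5.66 = 45.11 ≈ 45.1 mm.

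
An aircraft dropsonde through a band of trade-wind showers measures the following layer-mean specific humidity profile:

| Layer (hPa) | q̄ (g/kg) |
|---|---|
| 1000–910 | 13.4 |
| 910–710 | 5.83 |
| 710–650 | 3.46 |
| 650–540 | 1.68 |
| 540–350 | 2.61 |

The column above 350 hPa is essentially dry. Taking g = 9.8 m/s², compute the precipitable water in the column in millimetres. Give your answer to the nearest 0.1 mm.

Precipitable water is the column-integrated vapour mass per unit area: PW = (1/g) Σ q̄ Δp, with q in kg/kg and Δp in Pa (1 kg/m² of water = 1 mm).
Layer 1000–910 hPa: Δp = 90 hPa = 9000 Pa, q̄ = 0.0134 kg/kg → 0.0134 × 9000 / 9.8 = 12.31 mm
Layer 910–710 hPa: Δp = 200 hPa = 20000 Pa, q̄ = 0.00583 kg/kg → 0.00583 × 20000 / 9.8 = 11.90 mm
Layer 710–650 hPa: Δp = 60 hPa = 6000 Pa, q̄ = 0.00346 kg/kg → 0.00346 × 6000 / 9.8 = 2.12 mm
Layer 650–540 hPa: Δp = 110 hPa = 11000 Pa, q̄ = 0.00168 kg/kg → 0.00168 × 11000 / 9.8 = 1.89 mm
Layer 540–350 hPa: Δp = 190 hPa = 19000 Pa, q̄ = 0.00261 kg/kg → 0.00261 × 19000 / 9.8 = 5.06 mm
PW = 12.31 + 11.90 + 2.12 + 1.89 + 5.06 = 33.28 ≈ 33.3 mm.

PW ≈ 33.3 mm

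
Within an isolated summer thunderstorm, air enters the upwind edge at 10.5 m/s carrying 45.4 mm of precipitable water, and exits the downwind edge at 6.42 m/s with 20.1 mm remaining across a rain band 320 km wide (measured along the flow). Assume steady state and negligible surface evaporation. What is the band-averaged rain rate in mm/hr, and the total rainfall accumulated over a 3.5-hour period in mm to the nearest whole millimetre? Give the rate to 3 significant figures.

R ≈ 3.91 mm/hr; total ≈ 14 mm

Column moisture flux per unit crosswind length is F = V × PW.
Inflow: F_in = 10.5 × 45.4 = 476.7 mm·m/s
Outflow: F_out = 6.42 × 20.1 = 129.042 mm·m/s
Steady-state rate R = (F_in − F_out)/L = (476.7 − 129.042) / 320000 m = 1.086e-03 mm/s.
R = 1.086e-03 × 3600 = 3.91 mm/hr.
Over 3.5 h: total = 3.91 × 3.5 = 13.685 ≈ 14 mm.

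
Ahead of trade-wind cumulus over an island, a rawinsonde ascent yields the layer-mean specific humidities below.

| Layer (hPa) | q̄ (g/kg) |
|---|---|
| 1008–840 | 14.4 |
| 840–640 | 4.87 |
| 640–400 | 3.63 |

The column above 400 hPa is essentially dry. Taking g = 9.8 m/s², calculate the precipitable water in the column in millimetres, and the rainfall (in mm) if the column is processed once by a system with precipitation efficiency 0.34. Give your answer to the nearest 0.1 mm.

Precipitable water is the column-integrated vapour mass per unit area: PW = (1/g) Σ q̄ Δp, with q in kg/kg and Δp in Pa (1 kg/m² of water = 1 mm).
Layer 1008–840 hPa: Δp = 168 hPa = 16800 Pa, q̄ = 0.0144 kg/kg → 0.0144 × 16800 / 9.8 = 24.69 mm
Layer 840–640 hPa: Δp = 200 hPa = 20000 Pa, q̄ = 0.00487 kg/kg → 0.00487 × 20000 / 9.8 = 9.94 mm
Layer 640–400 hPa: Δp = 240 hPa = 24000 Pa, q̄ = 0.00363 kg/kg → 0.00363 × 24000 / 9.8 = 8.89 mm
PW = 24.69 + 9.94 + 8.89 = 43.52 ≈ 43.5 mm.
Rainfall = ε × PW = 0.34 × 43.5 = 14.8 mm.

PW ≈ 43.5 mm; rainfall ≈ 14.8 mm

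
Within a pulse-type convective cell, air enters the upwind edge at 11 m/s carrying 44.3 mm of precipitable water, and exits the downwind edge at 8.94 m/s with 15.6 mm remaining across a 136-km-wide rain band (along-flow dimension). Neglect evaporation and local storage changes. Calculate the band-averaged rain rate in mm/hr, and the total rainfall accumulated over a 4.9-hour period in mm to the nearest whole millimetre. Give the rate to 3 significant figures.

R ≈ 9.21 mm/hr; total ≈ 45 mm

Column moisture flux per unit crosswind length is F = V × PW.
Inflow: F_in = 11 × 44.3 = 487.3 mm·m/s
Outflow: F_out = 8.94 × 15.6 = 139.464 mm·m/s
Steady-state rate R = (F_in − F_out)/L = (487.3 − 139.464) / 136000 m = 2.558e-03 mm/s.
R = 2.558e-03 × 3600 = 9.21 mm/hr.
Over 4.9 h: total = 9.21 × 4.9 = 45.129 ≈ 45 mm.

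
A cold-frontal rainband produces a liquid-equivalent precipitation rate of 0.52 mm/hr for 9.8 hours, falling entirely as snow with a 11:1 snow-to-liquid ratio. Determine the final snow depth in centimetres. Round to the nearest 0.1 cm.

Liquid-equivalent depth = 0.52 × 9.8 = 5.096 mm.
Snow depth = 5.096 mm × 11 = 56.056 mm = 5.6 cm.

snow depth ≈ 5.6 cm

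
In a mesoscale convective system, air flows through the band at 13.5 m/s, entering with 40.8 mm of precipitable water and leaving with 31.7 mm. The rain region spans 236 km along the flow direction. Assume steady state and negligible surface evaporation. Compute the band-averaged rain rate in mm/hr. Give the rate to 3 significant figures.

Column moisture flux per unit crosswind length is F = V × PW.
Inflow: F_in = 13.5 × 40.8 = 550.8 mm·m/s
Outflow: F_out = 13.5 × 31.7 = 427.95 mm·m/s
Steady-state rate R = (F_in − F_out)/L = (550.8 − 427.95) / 236000 m = 5.206e-04 mm/s.
R = 5.206e-04 × 3600 = 1.87 mm/hr.

R ≈ 1.87 mm/hr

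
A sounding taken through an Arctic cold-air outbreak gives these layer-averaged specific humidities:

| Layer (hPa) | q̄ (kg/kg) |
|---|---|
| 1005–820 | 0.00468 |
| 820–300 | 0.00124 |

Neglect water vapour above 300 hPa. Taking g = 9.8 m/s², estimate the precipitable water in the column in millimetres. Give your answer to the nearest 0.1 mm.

PW ≈ 15.4 mm

Precipitable water is the column-integrated vapour mass per unit area: PW = (1/g) Σ q̄ Δp, with q in kg/kg and Δp in Pa (1 kg/m² of water = 1 mm).
Layer 1005–820 hPa: Δp = 185 hPa = 18500 Pa, q̄ = 0.00468 kg/kg → 0.00468 × 18500 / 9.8 = 8.83 mm
Layer 820–300 hPa: Δp = 520 hPa = 52000 Pa, q̄ = 0.00124 kg/kg → 0.00124 × 52000 / 9.8 = 6.58 mm
PW = 8.83 + 6.58 = 15.41 ≈ 15.4 mm.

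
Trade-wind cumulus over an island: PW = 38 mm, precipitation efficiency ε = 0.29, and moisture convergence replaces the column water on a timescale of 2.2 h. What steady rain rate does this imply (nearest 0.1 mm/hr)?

Each overturning extracts ε × PW = 0.29 × 38 = 11.02 mm.
Rate = ε·PW / τ = 11.02 / 2.2 h = 5.0 mm/hr.

R ≈ 5.0 mm/hr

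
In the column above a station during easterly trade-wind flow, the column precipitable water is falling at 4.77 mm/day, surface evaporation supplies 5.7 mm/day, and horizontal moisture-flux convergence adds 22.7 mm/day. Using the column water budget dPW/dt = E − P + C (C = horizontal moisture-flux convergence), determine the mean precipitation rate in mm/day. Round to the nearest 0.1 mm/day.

dPW/dt = -4.77 mm/day.
P = E + C − dPW/dt = 5.7 + (22.7) − (-4.77) = 33.2 mm/day.

P ≈ 33.2 mm/day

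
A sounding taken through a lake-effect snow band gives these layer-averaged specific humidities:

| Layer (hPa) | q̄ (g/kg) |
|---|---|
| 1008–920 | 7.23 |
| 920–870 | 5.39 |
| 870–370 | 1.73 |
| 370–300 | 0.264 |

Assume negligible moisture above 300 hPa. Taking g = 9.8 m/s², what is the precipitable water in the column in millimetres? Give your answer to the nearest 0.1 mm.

Precipitable water is the column-integrated vapour mass per unit area: PW = (1/g) Σ q̄ Δp, with q in kg/kg and Δp in Pa (1 kg/m² of water = 1 mm).
Layer 1008–920 hPa: Δp = 88 hPa = 8800 Pa, q̄ = 0.00723 kg/kg → 0.00723 × 8800 / 9.8 = 6.49 mm
Layer 920–870 hPa: Δp = 50 hPa = 5000 Pa, q̄ = 0.00539 kg/kg → 0.00539 × 5000 / 9.8 = 2.75 mm
Layer 870–370 hPa: Δp = 500 hPa = 50000 Pa, q̄ = 0.00173 kg/kg → 0.00173 × 50000 / 9.8 = 8.83 mm
Layer 370–300 hPa: Δp = 70 hPa = 7000 Pa, q̄ = 0.000264 kg/kg → 0.000264 × 7000 / 9.8 = 0.19 mm
PW = 6.49 + 2.75 + 8.83 + 0.19 = 18.26 ≈ 18.3 mm.

PW ≈ 18.3 mm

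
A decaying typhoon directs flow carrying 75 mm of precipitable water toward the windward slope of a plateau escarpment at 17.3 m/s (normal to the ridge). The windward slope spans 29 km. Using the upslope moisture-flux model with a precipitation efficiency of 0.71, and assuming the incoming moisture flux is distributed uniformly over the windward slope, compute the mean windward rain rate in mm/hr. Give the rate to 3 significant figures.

R ≈ 114 mm/hr

Incoming column moisture flux per unit ridge length: F = V × PW = 17.3 × 75 = 1297.5 mm·m/s.
Spread over the 29 km slope with efficiency ε = 0.71: R = ε·F/W = 0.71 × 1297.5 / 29000 m = 3.177e-02 mm/s.
R = 3.177e-02 × 3600 = 114 mm/hr.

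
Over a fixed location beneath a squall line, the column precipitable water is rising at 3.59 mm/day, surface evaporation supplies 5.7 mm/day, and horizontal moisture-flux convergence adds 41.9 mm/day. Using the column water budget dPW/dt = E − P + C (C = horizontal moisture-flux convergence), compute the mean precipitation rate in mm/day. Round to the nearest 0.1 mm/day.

P ≈ 44.0 mm/day

dPW/dt = +3.59 mm/day.
P = E + C − dPW/dt = 5.7 + (41.9) − (+3.59) = 44.0 mm/day.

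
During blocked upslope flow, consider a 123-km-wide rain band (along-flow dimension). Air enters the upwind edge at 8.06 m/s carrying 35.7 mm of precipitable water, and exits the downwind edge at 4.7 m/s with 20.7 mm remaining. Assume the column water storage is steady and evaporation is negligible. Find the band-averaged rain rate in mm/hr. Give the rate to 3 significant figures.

R ≈ 5.57 mm/hr

Column moisture flux per unit crosswind length is F = V × PW.
Inflow: F_in = 8.06 × 35.7 = 287.742 mm·m/s
Outflow: F_out = 4.7 × 20.7 = 97.29 mm·m/s
Steady-state rate R = (F_in − F_out)/L = (287.742 − 97.29) / 123000 m = 1.548e-03 mm/s.
R = 1.548e-03 × 3600 = 5.57 mm/hr.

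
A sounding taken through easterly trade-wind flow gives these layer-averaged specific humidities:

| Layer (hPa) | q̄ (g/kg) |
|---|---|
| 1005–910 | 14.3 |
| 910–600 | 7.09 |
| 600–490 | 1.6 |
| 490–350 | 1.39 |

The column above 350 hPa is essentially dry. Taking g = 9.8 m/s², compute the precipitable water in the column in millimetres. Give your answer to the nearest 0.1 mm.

PW ≈ 40.1 mm

Precipitable water is the column-integrated vapour mass per unit area: PW = (1/g) Σ q̄ Δp, with q in kg/kg and Δp in Pa (1 kg/m² of water = 1 mm).
Layer 1005–910 hPa: Δp = 95 hPa = 9500 Pa, q̄ = 0.0143 kg/kg → 0.0143 × 9500 / 9.8 = 13.86 mm
Layer 910–600 hPa: Δp = 310 hPa = 31000 Pa, q̄ = 0.00709 kg/kg → 0.00709 × 31000 / 9.8 = 22.43 mm
Layer 600–490 hPa: Δp = 110 hPa = 11000 Pa, q̄ = 0.0016 kg/kg → 0.0016 × 11000 / 9.8 = 1.80 mm
Layer 490–350 hPa: Δp = 140 hPa = 14000 Pa, q̄ = 0.00139 kg/kg → 0.00139 × 14000 / 9.8 = 1.99 mm
PW = 13.86 + 22.43 + 1.80 + 1.99 = 40.08 ≈ 40.1 mm.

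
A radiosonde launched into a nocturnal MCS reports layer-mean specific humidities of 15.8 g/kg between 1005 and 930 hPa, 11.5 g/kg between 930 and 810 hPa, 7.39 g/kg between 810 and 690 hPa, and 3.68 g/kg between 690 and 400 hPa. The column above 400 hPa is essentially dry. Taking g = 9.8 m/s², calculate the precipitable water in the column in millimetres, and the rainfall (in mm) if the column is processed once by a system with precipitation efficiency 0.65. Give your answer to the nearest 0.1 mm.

Precipitable water is the column-integrated vapour mass per unit area: PW = (1/g) Σ q̄ Δp, with q in kg/kg and Δp in Pa (1 kg/m² of water = 1 mm).
Layer 1005–930 hPa: Δp = 75 hPa = 7500 Pa, q̄ = 0.0158 kg/kg → 0.0158 × 7500 / 9.8 = 12.09 mm
Layer 930–810 hPa: Δp = 120 hPa = 12000 Pa, q̄ = 0.0115 kg/kg → 0.0115 × 12000 / 9.8 = 14.08 mm
Layer 810–690 hPa: Δp = 120 hPa = 12000 Pa, q̄ = 0.00739 kg/kg → 0.00739 × 12000 / 9.8 = 9.05 mm
Layer 690–400 hPa: Δp = 290 hPa = 29000 Pa, q̄ = 0.00368 kg/kg → 0.00368 × 29000 / 9.8 = 10.89 mm
PW = 12.09 + 14.08 + 9.05 + 10.89 = 46.11 ≈ 46.1 mm.
Rainfall = ε × PW = 0.65 × 46.1 = 30.0 mm.

PW ≈ 46.1 mm; rainfall ≈ 30.0 mm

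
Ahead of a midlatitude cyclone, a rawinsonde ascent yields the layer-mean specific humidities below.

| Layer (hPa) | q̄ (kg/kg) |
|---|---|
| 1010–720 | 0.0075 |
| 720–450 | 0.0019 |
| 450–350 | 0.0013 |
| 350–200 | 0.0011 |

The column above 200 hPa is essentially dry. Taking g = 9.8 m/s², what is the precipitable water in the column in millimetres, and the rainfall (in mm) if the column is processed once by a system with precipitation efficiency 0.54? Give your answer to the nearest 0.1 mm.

Precipitable water is the column-integrated vapour mass per unit area: PW = (1/g) Σ q̄ Δp, with q in kg/kg and Δp in Pa (1 kg/m² of water = 1 mm).
Layer 1010–720 hPa: Δp = 290 hPa = 29000 Pa, q̄ = 0.0075 kg/kg → 0.0075 × 29000 / 9.8 = 22.19 mm
Layer 720–450 hPa: Δp = 270 hPa = 27000 Pa, q̄ = 0.0019 kg/kg → 0.0019 × 27000 / 9.8 = 5.23 mm
Layer 450–350 hPa: Δp = 100 hPa = 10000 Pa, q̄ = 0.0013 kg/kg → 0.0013 × 10000 / 9.8 = 1.33 mm
Layer 350–200 hPa: Δp = 150 hPa = 15000 Pa, q̄ = 0.0011 kg/kg → 0.0011 × 15000 / 9.8 = 1.68 mm
PW = 22.19 + 5.23 + 1.33 + 1.68 = 30.43 ≈ 30.4 mm.
Rainfall = ε × PW = 0.54 × 30.4 = 16.4 mm.

PW ≈ 30.4 mm; rainfall ≈ 16.4 mm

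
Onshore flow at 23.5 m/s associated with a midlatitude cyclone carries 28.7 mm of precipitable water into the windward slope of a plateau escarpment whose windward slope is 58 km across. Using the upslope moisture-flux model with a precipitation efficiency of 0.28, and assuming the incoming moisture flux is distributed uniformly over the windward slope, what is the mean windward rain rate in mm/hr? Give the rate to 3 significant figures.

Incoming column moisture flux per unit ridge length: F = V × PW = 23.5 × 28.7 = 674.45 mm·m/s.
Spread over the 58 km slope with efficiency ε = 0.28: R = ε·F/W = 0.28 × 674.45 / 58000 m = 3.256e-03 mm/s.
R = 3.256e-03 × 3600 = 11.7 mm/hr.

R ≈ 11.7 mm/hr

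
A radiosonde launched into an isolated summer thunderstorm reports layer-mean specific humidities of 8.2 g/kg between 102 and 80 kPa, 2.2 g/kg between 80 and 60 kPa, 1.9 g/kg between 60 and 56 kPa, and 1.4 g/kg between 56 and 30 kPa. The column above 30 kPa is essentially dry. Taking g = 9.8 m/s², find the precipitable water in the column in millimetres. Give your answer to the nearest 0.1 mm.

PW ≈ 27.4 mm

Precipitable water is the column-integrated vapour mass per unit area: PW = (1/g) Σ q̄ Δp, with q in kg/kg and Δp in Pa (1 kg/m² of water = 1 mm).
Layer 102–80 kPa: Δp = 220 hPa = 22000 Pa, q̄ = 0.0082 kg/kg → 0.0082 × 22000 / 9.8 = 18.41 mm
Layer 80–60 kPa: Δp = 200 hPa = 20000 Pa, q̄ = 0.0022 kg/kg → 0.0022 × 20000 / 9.8 = 4.49 mm
Layer 60–56 kPa: Δp = 40 hPa = 4000 Pa, q̄ = 0.0019 kg/kg → 0.0019 × 4000 / 9.8 = 0.78 mm
Layer 56–30 kPa: Δp = 260 hPa = 26000 Pa, q̄ = 0.0014 kg/kg → 0.0014 × 26000 / 9.8 = 3.71 mm
PW = 18.41 + 4.49 + 0.78 + 3.71 = 27.39 ≈ 27.4 mm.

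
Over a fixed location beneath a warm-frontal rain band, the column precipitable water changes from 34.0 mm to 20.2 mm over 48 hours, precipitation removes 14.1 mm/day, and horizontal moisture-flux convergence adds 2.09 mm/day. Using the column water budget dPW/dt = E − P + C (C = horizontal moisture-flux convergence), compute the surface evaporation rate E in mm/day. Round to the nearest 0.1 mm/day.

dPW/dt = (20.2 − 34.0) mm / (48/24 day) = -6.900 mm/day.
E = dPW/dt + P − C = (-6.900) + 14.1 − (2.09) = 5.1 mm/day.

E ≈ 5.1 mm/day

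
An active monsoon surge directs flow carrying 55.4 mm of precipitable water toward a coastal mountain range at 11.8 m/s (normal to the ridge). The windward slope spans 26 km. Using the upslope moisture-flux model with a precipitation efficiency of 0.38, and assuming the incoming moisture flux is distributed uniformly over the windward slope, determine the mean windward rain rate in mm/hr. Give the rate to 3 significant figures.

R ≈ 34.4 mm/hr

Incoming column moisture flux per unit ridge length: F = V × PW = 11.8 × 55.4 = 653.72 mm·m/s.
Spread over the 26 km slope with efficiency ε = 0.38: R = ε·F/W = 0.38 × 653.72 / 26000 m = 9.554e-03 mm/s.
R = 9.554e-03 × 3600 = 34.4 mm/hr.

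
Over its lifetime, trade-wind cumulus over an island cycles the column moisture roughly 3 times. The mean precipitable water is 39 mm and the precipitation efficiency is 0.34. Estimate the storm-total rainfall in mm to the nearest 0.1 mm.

Each cycle deposits ε × PW = 0.34 × 39 = 13.26 mm.
Over 3 cycles: 3 × 13.26 = 39.8 mm.

rainfall ≈ 39.8 mm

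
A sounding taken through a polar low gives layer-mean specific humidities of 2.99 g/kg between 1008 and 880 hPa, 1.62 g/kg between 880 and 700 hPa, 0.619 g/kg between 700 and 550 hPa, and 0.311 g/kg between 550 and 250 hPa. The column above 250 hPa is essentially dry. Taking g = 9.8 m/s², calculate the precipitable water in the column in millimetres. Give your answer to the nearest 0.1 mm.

Precipitable water is the column-integrated vapour mass per unit area: PW = (1/g) Σ q̄ Δp, with q in kg/kg and Δp in Pa (1 kg/m² of water = 1 mm).
Layer 1008–880 hPa: Δp = 128 hPa = 12800 Pa, q̄ = 0.00299 kg/kg → 0.00299 × 12800 / 9.8 = 3.91 mm
Layer 880–700 hPa: Δp = 180 hPa = 18000 Pa, q̄ = 0.00162 kg/kg → 0.00162 × 18000 / 9.8 = 2.98 mm
Layer 700–550 hPa: Δp = 150 hPa = 15000 Pa, q̄ = 0.000619 kg/kg → 0.000619 × 15000 / 9.8 = 0.95 mm
Layer 550–250 hPa: Δp = 300 hPa = 30000 Pa, q̄ = 0.000311 kg/kg → 0.000311 × 30000 / 9.8 = 0.95 mm
PW = 3.91 + 2.98 + 0.95 + 0.95 = 8.79 ≈ 8.8 mm.

PW ≈ 8.8 mm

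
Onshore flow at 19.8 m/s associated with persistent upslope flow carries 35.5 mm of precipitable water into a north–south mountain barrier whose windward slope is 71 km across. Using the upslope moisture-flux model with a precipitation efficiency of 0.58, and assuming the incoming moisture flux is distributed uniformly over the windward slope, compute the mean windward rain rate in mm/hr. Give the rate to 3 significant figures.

Incoming column moisture flux per unit ridge length: F = V × PW = 19.8 × 35.5 = 702.9 mm·m/s.
Spread over the 71 km slope with efficiency ε = 0.58: R = ε·F/W = 0.58 × 702.9 / 71000 m = 5.742e-03 mm/s.
R = 5.742e-03 × 3600 = 20.7 mm/hr.

R ≈ 20.7 mm/hr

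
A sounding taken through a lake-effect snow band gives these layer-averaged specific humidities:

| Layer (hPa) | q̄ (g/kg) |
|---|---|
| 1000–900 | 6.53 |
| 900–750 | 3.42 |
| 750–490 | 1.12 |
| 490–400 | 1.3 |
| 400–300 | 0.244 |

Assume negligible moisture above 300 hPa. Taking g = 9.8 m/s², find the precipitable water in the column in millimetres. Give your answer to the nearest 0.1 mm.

Precipitable water is the column-integrated vapour mass per unit area: PW = (1/g) Σ q̄ Δp, with q in kg/kg and Δp in Pa (1 kg/m² of water = 1 mm).
Layer 1000–900 hPa: Δp = 100 hPa = 10000 Pa, q̄ = 0.00653 kg/kg → 0.00653 × 10000 / 9.8 = 6.66 mm
Layer 900–750 hPa: Δp = 150 hPa = 15000 Pa, q̄ = 0.00342 kg/kg → 0.00342 × 15000 / 9.8 = 5.23 mm
Layer 750–490 hPa: Δp = 260 hPa = 26000 Pa, q̄ = 0.00112 kg/kg → 0.00112 × 26000 / 9.8 = 2.97 mm
Layer 490–400 hPa: Δp = 90 hPa = 9000 Pa, q̄ = 0.0013 kg/kg → 0.0013 × 9000 / 9.8 = 1.19 mm
Layer 400–300 hPa: Δp = 100 hPa = 10000 Pa, q̄ = 0.000244 kg/kg → 0.000244 × 10000 / 9.8 = 0.25 mm
PW = 6.66 + 5.23 + 2.97 + 1.19 + 0.25 = 16.30 ≈ 16.3 mm.

PW ≈ 16.3 mm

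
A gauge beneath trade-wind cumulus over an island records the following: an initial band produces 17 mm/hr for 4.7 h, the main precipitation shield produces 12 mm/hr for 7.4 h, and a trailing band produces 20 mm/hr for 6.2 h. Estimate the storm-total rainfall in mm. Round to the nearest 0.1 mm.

total ≈ 292.7 mm

Total = Σ Rᵢ Δtᵢ = 17 × 4.7 + 12 × 7.4 + 20 × 6.2
      = 79.9 + 88.8 + 124 = 292.7 mm.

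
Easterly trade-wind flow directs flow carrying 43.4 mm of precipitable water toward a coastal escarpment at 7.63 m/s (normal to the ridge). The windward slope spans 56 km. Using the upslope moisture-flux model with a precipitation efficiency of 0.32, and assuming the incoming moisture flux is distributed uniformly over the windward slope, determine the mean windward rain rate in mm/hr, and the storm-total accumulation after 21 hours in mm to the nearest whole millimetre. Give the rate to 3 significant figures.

Incoming column moisture flux per unit ridge length: F = V × PW = 7.63 × 43.4 = 331.142 mm·m/s.
Spread over the 56 km slope with efficiency ε = 0.32: R = ε·F/W = 0.32 × 331.142 / 56000 m = 1.892e-03 mm/s.
R = 1.892e-03 × 3600 = 6.81 mm/hr.
Over 21 h: total = 6.81 × 21 = 143.01 ≈ 143 mm.

R ≈ 6.81 mm/hr; total ≈ 143 mm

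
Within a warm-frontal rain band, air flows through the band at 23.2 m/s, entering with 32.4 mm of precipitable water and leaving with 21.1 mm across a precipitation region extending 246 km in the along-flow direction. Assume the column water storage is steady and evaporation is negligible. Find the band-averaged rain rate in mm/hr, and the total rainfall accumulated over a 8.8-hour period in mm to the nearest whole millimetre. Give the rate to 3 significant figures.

Column moisture flux per unit crosswind length is F = V × PW.
Inflow: F_in = 23.2 × 32.4 = 751.68 mm·m/s
Outflow: F_out = 23.2 × 21.1 = 489.52 mm·m/s
Steady-state rate R = (F_in − F_out)/L = (751.68 − 489.52) / 246000 m = 1.066e-03 mm/s.
R = 1.066e-03 × 3600 = 3.84 mm/hr.
Over 8.8 h: total = 3.84 × 8.8 = 33.792 ≈ 34 mm.

R ≈ 3.84 mm/hr; total ≈ 34 mm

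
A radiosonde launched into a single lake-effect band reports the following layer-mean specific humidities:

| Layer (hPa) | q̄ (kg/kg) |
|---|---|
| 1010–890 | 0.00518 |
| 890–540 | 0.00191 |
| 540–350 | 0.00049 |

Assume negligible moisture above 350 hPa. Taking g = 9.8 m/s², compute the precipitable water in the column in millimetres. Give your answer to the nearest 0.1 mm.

Precipitable water is the column-integrated vapour mass per unit area: PW = (1/g) Σ q̄ Δp, with q in kg/kg and Δp in Pa (1 kg/m² of water = 1 mm).
Layer 1010–890 hPa: Δp = 120 hPa = 12000 Pa, q̄ = 0.00518 kg/kg → 0.00518 × 12000 / 9.8 = 6.34 mm
Layer 890–540 hPa: Δp = 350 hPa = 35000 Pa, q̄ = 0.00191 kg/kg → 0.00191 × 35000 / 9.8 = 6.82 mm
Layer 540–350 hPa: Δp = 190 hPa = 19000 Pa, q̄ = 0.00049 kg/kg → 0.00049 × 19000 / 9.8 = 0.95 mm
PW = 6.34 + 6.82 + 0.95 = 14.11 ≈ 14.1 mm.

PW ≈ 14.1 mm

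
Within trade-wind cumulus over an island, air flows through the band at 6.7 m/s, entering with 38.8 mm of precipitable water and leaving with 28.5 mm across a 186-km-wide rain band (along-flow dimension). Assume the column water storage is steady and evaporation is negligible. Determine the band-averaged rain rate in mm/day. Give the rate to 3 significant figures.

Column moisture flux per unit crosswind length is F = V × PW.
Inflow: F_in = 6.7 × 38.8 = 259.96 mm·m/s
Outflow: F_out = 6.7 × 28.5 = 190.95 mm·m/s
Steady-state rate R = (F_in − F_out)/L = (259.96 − 190.95) / 186000 m = 3.710e-04 mm/s.
R = 3.710e-04 × 3600 × 24 = 32.1 mm/day.

R ≈ 32.1 mm/day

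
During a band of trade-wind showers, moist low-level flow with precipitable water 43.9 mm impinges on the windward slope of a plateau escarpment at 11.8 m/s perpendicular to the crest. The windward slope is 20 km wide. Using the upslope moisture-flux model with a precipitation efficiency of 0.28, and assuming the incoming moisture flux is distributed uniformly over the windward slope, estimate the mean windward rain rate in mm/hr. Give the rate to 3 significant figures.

R ≈ 26.1 mm/hr

Incoming column moisture flux per unit ridge length: F = V × PW = 11.8 × 43.9 = 518.02 mm·m/s.
Spread over the 20 km slope with efficiency ε = 0.28: R = ε·F/W = 0.28 × 518.02 / 20000 m = 7.252e-03 mm/s.
R = 7.252e-03 × 3600 = 26.1 mm/hr.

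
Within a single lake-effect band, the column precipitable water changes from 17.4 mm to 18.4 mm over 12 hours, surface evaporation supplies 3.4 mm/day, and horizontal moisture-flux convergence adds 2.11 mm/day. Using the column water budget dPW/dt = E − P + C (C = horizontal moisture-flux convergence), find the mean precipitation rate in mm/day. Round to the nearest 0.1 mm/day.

P ≈ 3.5 mm/day

dPW/dt = (18.4 − 17.4) mm / (12/24 day) = +2.000 mm/day.
P = E + C − dPW/dt = 3.4 + (2.11) − (+2.000) = 3.5 mm/day.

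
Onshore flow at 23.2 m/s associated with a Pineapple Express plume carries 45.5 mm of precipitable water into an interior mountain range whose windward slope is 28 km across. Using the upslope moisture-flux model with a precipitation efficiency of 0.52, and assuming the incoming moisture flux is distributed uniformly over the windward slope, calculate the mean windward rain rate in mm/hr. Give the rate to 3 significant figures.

Incoming column moisture flux per unit ridge length: F = V × PW = 23.2 × 45.5 = 1055.6 mm·m/s.
Spread over the 28 km slope with efficiency ε = 0.52: R = ε·F/W = 0.52 × 1055.6 / 28000 m = 1.960e-02 mm/s.
R = 1.960e-02 × 3600 = 70.6 mm/hr.

R ≈ 70.6 mm/hr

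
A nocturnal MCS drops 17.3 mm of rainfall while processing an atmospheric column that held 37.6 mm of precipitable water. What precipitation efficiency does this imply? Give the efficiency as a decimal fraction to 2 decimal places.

ε ≈ 0.46

ε = rainfall / PW = 17.3 / 37.6 = 0.46.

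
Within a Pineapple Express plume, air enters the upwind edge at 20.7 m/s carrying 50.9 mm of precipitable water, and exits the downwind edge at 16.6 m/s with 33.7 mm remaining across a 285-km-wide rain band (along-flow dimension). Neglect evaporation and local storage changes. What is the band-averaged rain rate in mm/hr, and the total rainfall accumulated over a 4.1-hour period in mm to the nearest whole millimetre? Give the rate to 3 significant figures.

R ≈ 6.24 mm/hr; total ≈ 26 mm

Column moisture flux per unit crosswind length is F = V × PW.
Inflow: F_in = 20.7 × 50.9 = 1053.63 mm·m/s
Outflow: F_out = 16.6 × 33.7 = 559.42 mm·m/s
Steady-state rate R = (F_in − F_out)/L = (1053.63 − 559.42) / 285000 m = 1.734e-03 mm/s.
R = 1.734e-03 × 3600 = 6.24 mm/hr.
Over 4.1 h: total = 6.24 × 4.1 = 25.584 ≈ 26 mm.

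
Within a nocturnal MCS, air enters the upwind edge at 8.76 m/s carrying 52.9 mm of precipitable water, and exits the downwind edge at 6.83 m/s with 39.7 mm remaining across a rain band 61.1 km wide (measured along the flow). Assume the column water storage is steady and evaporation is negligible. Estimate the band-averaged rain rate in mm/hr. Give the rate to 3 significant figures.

R ≈ 11.3 mm/hr

Column moisture flux per unit crosswind length is F = V × PW.
Inflow: F_in = 8.76 × 52.9 = 463.404 mm·m/s
Outflow: F_out = 6.83 × 39.7 = 271.151 mm·m/s
Steady-state rate R = (F_in − F_out)/L = (463.404 − 271.151) / 61100 m = 3.147e-03 mm/s.
R = 3.147e-03 × 3600 = 11.3 mm/hr.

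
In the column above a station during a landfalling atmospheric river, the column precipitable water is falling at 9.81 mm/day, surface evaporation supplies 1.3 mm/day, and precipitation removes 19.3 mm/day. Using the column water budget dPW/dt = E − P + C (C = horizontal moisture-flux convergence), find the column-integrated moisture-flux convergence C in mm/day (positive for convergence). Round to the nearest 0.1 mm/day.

dPW/dt = -9.81 mm/day.
C = dPW/dt − E + P = (-9.81) − 1.3 + 19.3 = 8.2 mm/day.

C ≈ 8.2 mm/day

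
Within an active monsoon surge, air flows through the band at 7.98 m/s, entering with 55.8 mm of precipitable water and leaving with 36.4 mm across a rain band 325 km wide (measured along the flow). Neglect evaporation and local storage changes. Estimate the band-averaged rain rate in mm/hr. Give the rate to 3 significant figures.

R ≈ 1.71 mm/hr

Column moisture flux per unit crosswind length is F = V × PW.
Inflow: F_in = 7.98 × 55.8 = 445.284 mm·m/s
Outflow: F_out = 7.98 × 36.4 = 290.472 mm·m/s
Steady-state rate R = (F_in − F_out)/L = (445.284 − 290.472) / 325000 m = 4.763e-04 mm/s.
R = 4.763e-04 × 3600 = 1.71 mm/hr.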